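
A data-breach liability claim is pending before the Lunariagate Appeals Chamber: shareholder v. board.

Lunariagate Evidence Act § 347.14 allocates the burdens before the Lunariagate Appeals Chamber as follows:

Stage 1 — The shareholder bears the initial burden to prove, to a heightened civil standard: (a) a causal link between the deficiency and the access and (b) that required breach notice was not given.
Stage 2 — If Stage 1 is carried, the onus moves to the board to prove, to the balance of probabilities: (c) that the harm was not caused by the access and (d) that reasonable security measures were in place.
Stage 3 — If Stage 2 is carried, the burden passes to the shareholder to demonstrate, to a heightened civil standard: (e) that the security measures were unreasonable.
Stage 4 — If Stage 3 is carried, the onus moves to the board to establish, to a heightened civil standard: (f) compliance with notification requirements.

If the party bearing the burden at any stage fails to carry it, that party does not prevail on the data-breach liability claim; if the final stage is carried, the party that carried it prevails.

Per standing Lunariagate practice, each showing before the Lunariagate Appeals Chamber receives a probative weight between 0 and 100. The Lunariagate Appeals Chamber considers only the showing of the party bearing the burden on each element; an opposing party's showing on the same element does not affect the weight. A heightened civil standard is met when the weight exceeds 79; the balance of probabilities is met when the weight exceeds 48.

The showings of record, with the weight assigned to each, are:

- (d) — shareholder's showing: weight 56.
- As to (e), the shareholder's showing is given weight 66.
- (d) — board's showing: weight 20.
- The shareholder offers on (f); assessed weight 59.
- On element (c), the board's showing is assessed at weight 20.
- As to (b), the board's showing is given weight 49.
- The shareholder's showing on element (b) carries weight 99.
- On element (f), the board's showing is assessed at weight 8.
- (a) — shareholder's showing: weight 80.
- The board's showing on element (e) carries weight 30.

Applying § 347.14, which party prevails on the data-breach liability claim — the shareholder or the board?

shareholder

Stage 1 — burden on shareholder; standard: a heightened civil standard (weight exceeds 79).
    (a): 80 > 79 [met]
    (b): 99 (board's 49 disregarded) > 79 [met]
  Stage 1 carried; the burden shifts to the board.
Stage 2 — burden on board; standard: the balance of probabilities (weight exceeds 48).
    (c): 20 ≤ 48 [not met]
    (d): 20 (shareholder's 56 disregarded) ≤ 48 [not met]
  Not every element is met, so the board fails to carry Stage 2.
So the shareholder prevails.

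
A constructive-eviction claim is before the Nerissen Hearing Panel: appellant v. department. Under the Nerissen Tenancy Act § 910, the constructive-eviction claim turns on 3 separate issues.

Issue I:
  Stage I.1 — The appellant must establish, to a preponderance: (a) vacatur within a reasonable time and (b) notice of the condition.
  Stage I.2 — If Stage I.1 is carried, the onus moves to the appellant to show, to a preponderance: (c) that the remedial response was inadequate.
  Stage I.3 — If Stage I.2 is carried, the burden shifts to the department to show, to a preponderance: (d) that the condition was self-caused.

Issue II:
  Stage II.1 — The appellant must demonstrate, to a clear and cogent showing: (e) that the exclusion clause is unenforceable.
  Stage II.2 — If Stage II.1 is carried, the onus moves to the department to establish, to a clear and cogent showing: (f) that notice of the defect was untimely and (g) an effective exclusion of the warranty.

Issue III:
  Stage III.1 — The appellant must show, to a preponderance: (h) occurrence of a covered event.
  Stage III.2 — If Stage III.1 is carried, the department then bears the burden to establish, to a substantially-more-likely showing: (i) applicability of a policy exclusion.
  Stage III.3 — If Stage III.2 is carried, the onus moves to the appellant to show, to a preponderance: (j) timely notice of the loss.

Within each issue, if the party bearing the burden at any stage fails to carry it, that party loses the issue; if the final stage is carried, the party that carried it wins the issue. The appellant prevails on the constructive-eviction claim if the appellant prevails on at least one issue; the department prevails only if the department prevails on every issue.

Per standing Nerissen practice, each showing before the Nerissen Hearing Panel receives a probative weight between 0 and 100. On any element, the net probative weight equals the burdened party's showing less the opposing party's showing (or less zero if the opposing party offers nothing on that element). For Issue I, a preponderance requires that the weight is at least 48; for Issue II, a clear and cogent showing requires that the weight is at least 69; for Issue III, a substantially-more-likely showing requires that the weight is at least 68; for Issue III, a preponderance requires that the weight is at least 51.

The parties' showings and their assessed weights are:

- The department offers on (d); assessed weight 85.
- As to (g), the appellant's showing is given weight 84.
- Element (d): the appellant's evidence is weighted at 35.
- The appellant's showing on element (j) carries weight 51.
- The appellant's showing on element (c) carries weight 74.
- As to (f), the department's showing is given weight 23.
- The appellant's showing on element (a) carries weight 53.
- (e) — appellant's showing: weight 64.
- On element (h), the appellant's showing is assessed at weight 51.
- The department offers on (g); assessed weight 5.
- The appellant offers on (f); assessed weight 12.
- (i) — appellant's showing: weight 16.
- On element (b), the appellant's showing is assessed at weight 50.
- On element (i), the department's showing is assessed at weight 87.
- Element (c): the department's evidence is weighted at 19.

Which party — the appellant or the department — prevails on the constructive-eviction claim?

appellant

— Issue I —
Stage I.1 (appellant, a preponderance, weight is at least 48): (a) 53 ≥ 48 — meets; (b) 50 ≥ 48 — meets.
  Stage I.1 is satisfied; the appellant continues to bear the burden.
Stage I.2 (appellant, a preponderance, weight is at least 48): (c) net 74−19=55 ≥ 48 — meets.
  Stage I.2 carried; the burden shifts to the department.
Stage I.3 (department, a preponderance, weight is at least 48): (d) net 85−35=50 ≥ 48 — meets.
  The department carries the last stage.
Every stage carried; the department prevails on this issue.
— Issue II —
At Stage II.1 the appellant must meet a clear and cogent showing (weight is at least 69): on (e) the weight is 64, < 69, so (e) does not meet the standard.
  The appellant does not carry Stage II.1.
So the department prevails on this issue.
— Issue III —
At Stage III.1 the appellant must meet a preponderance (weight is at least 51): on (h) the weight is 51, which does reach 51, so (h) meets the standard.
  The appellant carries Stage III.1; the department now bears the burden.
At Stage III.2 the department must meet a substantially-more-likely showing (weight is at least 68): on (i) the weight is 87 less the opposing 16 gives net 71, which does reach 68, so (i) meets the standard.
  Stage III.2 carried; the burden shifts to the appellant.
At Stage III.3 the appellant must meet a preponderance (weight is at least 51): on (j) the weight is 51, ≥ 51, so (j) meets the standard.
  Stage III.3 carried; the final stage is satisfied.
With every stage satisfied, the appellant prevails on this issue.
Per-issue: Issue I → department; Issue II → department; Issue III → appellant. The appellant must prevail on at least one issue; overall, the appellant prevails.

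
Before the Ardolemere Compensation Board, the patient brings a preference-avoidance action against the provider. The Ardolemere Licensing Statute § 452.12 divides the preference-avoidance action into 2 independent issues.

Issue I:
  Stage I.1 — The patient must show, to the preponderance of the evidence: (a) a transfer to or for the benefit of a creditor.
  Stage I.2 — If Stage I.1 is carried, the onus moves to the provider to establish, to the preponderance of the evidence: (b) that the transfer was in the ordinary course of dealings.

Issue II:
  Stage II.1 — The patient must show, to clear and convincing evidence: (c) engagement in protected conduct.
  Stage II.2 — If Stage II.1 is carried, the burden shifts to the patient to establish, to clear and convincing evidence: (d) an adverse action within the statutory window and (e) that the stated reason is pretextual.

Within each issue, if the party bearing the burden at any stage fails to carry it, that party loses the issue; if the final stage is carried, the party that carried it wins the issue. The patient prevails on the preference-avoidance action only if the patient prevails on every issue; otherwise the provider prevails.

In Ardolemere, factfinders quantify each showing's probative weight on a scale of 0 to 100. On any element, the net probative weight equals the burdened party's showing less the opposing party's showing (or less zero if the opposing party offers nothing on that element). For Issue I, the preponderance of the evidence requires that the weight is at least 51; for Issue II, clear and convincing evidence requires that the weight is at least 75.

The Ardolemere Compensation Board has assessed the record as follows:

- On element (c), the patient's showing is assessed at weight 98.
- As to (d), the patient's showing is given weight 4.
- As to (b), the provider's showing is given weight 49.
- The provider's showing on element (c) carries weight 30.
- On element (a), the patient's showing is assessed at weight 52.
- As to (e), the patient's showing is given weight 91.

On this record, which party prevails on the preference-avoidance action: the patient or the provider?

provider

— Issue I —
Stage I.1 (patient, the preponderance of the evidence, weight is at least 51): (a) 52 ≥ 51 — meets.
  The patient carries Stage I.1; the provider now bears the burden.
Stage I.2 (provider, the preponderance of the evidence, weight is at least 51): (b) 49 < 51 — fails.
  Not every element is met, so the provider fails to carry Stage I.2.
The analysis ends at Stage I.2; the patient prevails on this issue.
— Issue II —
At Stage II.1 the patient must meet clear and convincing evidence (weight is at least 75): on (c) the weight is 98 less the opposing 30 gives net 68, < 75, so (c) does not meet the standard.
  The patient does not carry Stage II.1.
The analysis ends at Stage II.1; the provider prevails on this issue.
Per-issue: Issue I → patient; Issue II → provider. The patient must prevail on every issue; overall, the provider prevails.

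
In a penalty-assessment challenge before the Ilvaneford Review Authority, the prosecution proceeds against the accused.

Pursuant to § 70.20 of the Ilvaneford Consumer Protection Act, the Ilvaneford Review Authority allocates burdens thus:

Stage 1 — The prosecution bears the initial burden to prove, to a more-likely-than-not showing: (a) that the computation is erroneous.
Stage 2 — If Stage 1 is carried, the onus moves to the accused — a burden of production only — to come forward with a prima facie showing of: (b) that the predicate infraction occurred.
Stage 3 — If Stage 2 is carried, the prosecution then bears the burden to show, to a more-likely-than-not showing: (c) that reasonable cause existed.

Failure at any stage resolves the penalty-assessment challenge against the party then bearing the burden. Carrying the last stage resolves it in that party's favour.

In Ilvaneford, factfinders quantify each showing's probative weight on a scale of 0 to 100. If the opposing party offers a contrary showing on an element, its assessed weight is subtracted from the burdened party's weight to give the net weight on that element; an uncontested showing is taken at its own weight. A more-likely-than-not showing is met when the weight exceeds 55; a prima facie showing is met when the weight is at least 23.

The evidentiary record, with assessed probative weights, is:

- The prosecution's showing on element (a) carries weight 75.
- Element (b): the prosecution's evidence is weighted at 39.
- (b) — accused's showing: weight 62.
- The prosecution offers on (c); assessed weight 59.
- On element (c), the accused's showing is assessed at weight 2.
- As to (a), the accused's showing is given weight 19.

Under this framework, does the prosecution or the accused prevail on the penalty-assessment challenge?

At Stage 1 the prosecution must meet a more-likely-than-not showing (weight exceeds 55): on (a) the weight is 75 less the opposing 19 gives net 56, which does exceed 55, so (a) meets the standard.
  Stage 1 carried; the burden shifts to the accused.
At Stage 2 the accused must meet a prima facie showing (weight is at least 23): on (b) the weight is 62 less the opposing 39 gives net 23, which does reach 23, so (b) meets the standard.
  Stage 2 is satisfied; the onus moves to the prosecution.
At Stage 3 the prosecution must meet a more-likely-than-not showing (weight exceeds 55): on (c) the weight is 59 less the opposing 2 gives net 57, which does exceed 55, so (c) meets the standard.
  Stage 3 carried; the final stage is satisfied.
With every stage satisfied, the prosecution prevails.

prosecution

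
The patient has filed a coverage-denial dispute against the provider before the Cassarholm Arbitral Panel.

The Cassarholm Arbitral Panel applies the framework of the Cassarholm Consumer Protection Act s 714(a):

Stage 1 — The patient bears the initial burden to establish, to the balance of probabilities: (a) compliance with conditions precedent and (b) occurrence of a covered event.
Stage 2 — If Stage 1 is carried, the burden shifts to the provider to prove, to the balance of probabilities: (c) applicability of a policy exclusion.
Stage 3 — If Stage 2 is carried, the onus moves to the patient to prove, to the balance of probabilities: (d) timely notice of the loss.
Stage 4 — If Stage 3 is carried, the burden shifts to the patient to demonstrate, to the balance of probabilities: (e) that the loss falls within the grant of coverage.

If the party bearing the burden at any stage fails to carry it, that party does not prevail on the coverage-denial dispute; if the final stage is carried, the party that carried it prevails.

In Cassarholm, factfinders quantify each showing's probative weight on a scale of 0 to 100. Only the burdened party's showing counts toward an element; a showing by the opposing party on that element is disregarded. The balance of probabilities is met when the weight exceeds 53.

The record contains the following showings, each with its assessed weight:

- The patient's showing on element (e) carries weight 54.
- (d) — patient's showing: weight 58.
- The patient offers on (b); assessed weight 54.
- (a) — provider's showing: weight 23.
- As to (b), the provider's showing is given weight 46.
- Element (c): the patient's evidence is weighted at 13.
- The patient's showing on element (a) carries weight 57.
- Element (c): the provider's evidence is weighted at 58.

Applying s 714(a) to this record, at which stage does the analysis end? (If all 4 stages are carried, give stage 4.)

Stage 1 (patient, the balance of probabilities, weight exceeds 53): (a) 57 (provider's 23 disregarded) > 53 — meets; (b) 54 (provider's 46 disregarded) > 53 — meets.
  Stage 1 carried; the burden shifts to the provider.
Stage 2 (provider, the balance of probabilities, weight exceeds 53): (c) 58 (patient's 13 disregarded) > 53 — meets.
  All elements met. The burden passes to the patient.
Stage 3 (patient, the balance of probabilities, weight exceeds 53): (d) 58 > 53 — meets.
  Stage 3 is satisfied; the patient continues to bear the burden.
Stage 4 (patient, the balance of probabilities, weight exceeds 53): (e) 54 > 53 — meets.
  The patient carries the last stage.
With every stage satisfied, the patient prevails.

stage 4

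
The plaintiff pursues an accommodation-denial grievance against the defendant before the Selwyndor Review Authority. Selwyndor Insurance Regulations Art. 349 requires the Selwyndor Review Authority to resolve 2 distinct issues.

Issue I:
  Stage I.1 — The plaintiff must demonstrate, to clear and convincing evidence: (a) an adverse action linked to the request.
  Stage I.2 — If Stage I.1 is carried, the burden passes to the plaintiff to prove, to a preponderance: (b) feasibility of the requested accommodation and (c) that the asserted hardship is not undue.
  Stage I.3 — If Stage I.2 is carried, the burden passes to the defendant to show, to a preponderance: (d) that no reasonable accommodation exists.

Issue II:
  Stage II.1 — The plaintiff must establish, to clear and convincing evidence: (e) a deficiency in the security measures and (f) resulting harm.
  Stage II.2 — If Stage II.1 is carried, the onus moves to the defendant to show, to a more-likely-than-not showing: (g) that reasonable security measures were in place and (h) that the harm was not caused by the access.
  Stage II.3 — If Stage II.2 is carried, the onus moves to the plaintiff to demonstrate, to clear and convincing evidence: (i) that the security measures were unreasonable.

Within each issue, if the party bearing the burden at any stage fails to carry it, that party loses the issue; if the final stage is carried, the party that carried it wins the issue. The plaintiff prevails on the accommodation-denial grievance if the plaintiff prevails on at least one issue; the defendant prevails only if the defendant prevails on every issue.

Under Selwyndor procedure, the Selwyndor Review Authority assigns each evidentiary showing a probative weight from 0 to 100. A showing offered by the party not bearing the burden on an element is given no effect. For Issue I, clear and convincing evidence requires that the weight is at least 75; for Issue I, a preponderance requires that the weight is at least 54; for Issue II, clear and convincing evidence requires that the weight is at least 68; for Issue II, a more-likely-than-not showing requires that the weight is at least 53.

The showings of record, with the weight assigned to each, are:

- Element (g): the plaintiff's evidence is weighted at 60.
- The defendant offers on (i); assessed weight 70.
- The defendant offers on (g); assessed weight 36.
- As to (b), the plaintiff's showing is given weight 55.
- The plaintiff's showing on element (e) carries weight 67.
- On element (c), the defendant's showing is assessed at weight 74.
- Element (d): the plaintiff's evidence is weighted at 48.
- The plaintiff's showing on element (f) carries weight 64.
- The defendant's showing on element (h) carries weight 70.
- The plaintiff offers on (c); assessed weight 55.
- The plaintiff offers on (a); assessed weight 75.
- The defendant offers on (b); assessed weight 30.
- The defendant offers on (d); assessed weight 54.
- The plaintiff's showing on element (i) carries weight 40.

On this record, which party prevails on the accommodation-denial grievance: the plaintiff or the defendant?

defendant

— Issue I —
Stage I.1 — burden on plaintiff; standard: clear and convincing evidence (weight is at least 75).
    (a): 75 ≥ 75 [met]
  Stage I.1 carried; the burden remains with the plaintiff.
Stage I.2 — burden on plaintiff; standard: a preponderance (weight is at least 54).
    (b): 55 (defendant's 30 disregarded) ≥ 54 [met]
    (c): 55 (defendant's 74 disregarded) ≥ 54 [met]
  Stage I.2 is satisfied; the onus moves to the defendant.
Stage I.3 — burden on defendant; standard: a preponderance (weight is at least 54).
    (d): 54 (plaintiff's 48 disregarded) ≥ 54 [met]
  Stage I.3 carried; the final stage is satisfied.
All stages carried — the defendant prevails on this issue.
— Issue II —
Stage II.1 (plaintiff, clear and convincing evidence, weight is at least 68): (e) 67 < 68 — fails; (f) 64 < 68 — fails.
  The plaintiff does not carry Stage II.1.
The analysis ends at Stage II.1; the defendant prevails on this issue.
Per-issue: Issue I → defendant; Issue II → defendant. The plaintiff must prevail on at least one issue; overall, the defendant prevails.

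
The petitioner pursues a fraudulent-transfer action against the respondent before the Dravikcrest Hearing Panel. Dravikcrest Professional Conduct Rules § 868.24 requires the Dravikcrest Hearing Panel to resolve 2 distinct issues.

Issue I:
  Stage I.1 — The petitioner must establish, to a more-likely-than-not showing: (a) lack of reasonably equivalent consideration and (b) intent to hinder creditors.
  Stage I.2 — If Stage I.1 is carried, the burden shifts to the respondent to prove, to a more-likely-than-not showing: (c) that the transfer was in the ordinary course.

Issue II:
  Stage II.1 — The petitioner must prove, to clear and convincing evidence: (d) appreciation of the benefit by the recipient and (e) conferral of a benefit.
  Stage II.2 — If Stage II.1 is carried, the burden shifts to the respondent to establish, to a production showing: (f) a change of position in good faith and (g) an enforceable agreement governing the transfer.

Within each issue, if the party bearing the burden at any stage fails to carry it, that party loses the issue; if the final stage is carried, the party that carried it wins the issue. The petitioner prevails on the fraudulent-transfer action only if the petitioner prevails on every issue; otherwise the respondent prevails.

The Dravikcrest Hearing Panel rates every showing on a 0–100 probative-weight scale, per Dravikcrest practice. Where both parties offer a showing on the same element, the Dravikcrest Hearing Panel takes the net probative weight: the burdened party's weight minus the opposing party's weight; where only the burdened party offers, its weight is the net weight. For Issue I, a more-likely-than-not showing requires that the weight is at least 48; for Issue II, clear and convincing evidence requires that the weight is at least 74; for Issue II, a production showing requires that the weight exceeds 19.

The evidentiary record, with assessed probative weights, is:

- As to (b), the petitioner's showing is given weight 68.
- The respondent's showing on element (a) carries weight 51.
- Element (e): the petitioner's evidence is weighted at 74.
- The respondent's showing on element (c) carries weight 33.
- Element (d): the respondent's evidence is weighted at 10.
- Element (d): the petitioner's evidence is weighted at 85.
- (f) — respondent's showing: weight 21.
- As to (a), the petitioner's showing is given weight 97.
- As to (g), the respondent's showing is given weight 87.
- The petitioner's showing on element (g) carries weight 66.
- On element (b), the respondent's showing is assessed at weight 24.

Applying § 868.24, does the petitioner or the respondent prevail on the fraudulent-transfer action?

respondent

— Issue I —
Stage I.1 (petitioner, a more-likely-than-not showing, weight is at least 48): (a) net 97−51=46 < 48 — fails; (b) net 68−24=44 < 48 — fails.
  The petitioner does not carry Stage I.1.
So the respondent prevails on this issue.
— Issue II —
Stage II.1 — burden on petitioner; standard: clear and convincing evidence (weight is at least 74).
    (d): 85 − 10 = 75 ≥ 74 [met]
    (e): 74 ≥ 74 [met]
  Stage II.1 is satisfied; the onus moves to the respondent.
Stage II.2 — burden on respondent; standard: a production showing (weight exceeds 19).
    (f): 21 > 19 [met]
    (g): 87 − 66 = 21 > 19 [met]
  Stage II.2 carried; the final stage is satisfied.
Every stage carried; the respondent prevails on this issue.
Per-issue: Issue I → respondent; Issue II → respondent. The petitioner must prevail on every issue; overall, the respondent prevails.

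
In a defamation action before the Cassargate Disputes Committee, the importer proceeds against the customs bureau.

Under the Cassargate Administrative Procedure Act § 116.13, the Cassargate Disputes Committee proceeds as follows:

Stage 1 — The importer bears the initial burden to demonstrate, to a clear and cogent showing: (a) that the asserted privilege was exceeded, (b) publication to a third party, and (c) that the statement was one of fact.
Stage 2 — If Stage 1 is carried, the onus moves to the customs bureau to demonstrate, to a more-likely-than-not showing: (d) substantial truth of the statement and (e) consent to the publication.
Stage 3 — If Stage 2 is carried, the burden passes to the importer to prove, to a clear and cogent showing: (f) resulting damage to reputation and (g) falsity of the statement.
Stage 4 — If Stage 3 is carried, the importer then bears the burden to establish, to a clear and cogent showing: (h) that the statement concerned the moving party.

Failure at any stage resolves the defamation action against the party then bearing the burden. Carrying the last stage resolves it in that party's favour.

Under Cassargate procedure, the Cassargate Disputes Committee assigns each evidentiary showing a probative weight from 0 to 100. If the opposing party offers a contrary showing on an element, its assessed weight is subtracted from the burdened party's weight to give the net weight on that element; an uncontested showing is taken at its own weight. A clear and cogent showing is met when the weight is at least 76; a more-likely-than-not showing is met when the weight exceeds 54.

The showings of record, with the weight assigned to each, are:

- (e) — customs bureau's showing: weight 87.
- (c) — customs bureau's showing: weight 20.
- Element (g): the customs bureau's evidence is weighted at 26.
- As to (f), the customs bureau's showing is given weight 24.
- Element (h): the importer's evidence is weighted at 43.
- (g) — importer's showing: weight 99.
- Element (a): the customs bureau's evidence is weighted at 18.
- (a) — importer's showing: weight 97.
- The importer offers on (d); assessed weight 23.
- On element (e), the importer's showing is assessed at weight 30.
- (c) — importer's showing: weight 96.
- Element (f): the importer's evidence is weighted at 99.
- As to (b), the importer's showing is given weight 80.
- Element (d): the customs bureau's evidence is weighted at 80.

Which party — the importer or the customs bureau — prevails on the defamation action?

Stage 1 — burden on importer; standard: a clear and cogent showing (weight is at least 76).
    (a): 97 − 18 = 79 ≥ 76 [met]
    (b): 80 ≥ 76 [met]
    (c): 96 − 20 = 76 ≥ 76 [met]
  The importer carries Stage 1; the customs bureau now bears the burden.
Stage 2 — burden on customs bureau; standard: a more-likely-than-not showing (weight exceeds 54).
    (d): 80 − 23 = 57 > 54 [met]
    (e): 87 − 30 = 57 > 54 [met]
  Stage 2 is satisfied; the onus moves to the importer.
Stage 3 — burden on importer; standard: a clear and cogent showing (weight is at least 76).
    (f): 99 − 24 = 75 < 76 [not met]
    (g): 99 − 26 = 73 < 76 [not met]
  Stage 3 not carried; the importer fails its burden.
The analysis ends at Stage 3; the customs bureau prevails.

customs bureau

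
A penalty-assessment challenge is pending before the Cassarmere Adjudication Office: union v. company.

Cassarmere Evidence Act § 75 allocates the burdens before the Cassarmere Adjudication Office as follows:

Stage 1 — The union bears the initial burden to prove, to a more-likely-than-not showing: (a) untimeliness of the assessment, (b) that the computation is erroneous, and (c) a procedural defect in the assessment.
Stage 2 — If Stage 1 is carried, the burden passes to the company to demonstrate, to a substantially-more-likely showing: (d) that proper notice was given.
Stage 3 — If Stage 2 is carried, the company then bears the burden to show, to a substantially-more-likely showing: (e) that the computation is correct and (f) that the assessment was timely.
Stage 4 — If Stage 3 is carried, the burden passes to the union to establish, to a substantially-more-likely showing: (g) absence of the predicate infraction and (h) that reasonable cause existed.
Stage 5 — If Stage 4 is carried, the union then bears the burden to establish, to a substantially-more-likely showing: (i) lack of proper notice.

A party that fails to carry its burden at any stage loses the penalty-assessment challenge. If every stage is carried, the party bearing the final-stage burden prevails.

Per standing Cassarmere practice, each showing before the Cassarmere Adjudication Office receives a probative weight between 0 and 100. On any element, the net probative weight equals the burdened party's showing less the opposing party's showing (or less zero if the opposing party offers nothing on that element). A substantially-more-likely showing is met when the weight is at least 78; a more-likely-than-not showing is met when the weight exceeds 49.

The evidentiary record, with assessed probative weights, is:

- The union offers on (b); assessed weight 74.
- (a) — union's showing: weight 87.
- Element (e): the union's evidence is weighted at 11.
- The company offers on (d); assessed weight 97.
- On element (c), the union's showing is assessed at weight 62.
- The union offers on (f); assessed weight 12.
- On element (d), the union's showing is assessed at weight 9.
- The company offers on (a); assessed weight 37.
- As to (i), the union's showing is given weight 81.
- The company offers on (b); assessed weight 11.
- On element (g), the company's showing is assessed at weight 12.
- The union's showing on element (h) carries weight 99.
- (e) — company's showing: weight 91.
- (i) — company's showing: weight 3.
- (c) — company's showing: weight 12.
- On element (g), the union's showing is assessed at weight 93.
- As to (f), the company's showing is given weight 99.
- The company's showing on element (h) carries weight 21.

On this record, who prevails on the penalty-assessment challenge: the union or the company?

union

At Stage 1 the union must meet a more-likely-than-not showing (weight exceeds 49): on (a) the weight is 87 less the opposing 37 gives net 50, which does exceed 49, so (a) meets the standard; on (b) the weight is 74 less the opposing 11 gives net 63, which does exceed 49, so (b) meets the standard; on (c) the weight is 62 less the opposing 12 gives net 50, which does exceed 49, so (c) meets the standard.
  Stage 1 is satisfied; the onus moves to the company.
At Stage 2 the company must meet a substantially-more-likely showing (weight is at least 78): on (d) the weight is 97 less the opposing 9 gives net 88, which does reach 78, so (d) meets the standard.
  Stage 2 carried; the burden remains with the company.
At Stage 3 the company must meet a substantially-more-likely showing (weight is at least 78): on (e) the weight is 91 less the opposing 11 gives net 80, which does reach 78, so (e) meets the standard; on (f) the weight is 99 less the opposing 12 gives net 87, ≥ 78, so (f) meets the standard.
  Stage 3 carried; the burden shifts to the union.
At Stage 4 the union must meet a substantially-more-likely showing (weight is at least 78): on (g) the weight is 93 less the opposing 12 gives net 81, which does reach 78, so (g) meets the standard; on (h) the weight is 99 less the opposing 21 gives net 78, ≥ 78, so (h) meets the standard.
  Stage 4 is satisfied; the union continues to bear the burden.
At Stage 5 the union must meet a substantially-more-likely showing (weight is at least 78): on (i) the weight is 81 less the opposing 3 gives net 78, ≥ 78, so (i) meets the standard.
  The union carries the last stage.
With every stage satisfied, the union prevails.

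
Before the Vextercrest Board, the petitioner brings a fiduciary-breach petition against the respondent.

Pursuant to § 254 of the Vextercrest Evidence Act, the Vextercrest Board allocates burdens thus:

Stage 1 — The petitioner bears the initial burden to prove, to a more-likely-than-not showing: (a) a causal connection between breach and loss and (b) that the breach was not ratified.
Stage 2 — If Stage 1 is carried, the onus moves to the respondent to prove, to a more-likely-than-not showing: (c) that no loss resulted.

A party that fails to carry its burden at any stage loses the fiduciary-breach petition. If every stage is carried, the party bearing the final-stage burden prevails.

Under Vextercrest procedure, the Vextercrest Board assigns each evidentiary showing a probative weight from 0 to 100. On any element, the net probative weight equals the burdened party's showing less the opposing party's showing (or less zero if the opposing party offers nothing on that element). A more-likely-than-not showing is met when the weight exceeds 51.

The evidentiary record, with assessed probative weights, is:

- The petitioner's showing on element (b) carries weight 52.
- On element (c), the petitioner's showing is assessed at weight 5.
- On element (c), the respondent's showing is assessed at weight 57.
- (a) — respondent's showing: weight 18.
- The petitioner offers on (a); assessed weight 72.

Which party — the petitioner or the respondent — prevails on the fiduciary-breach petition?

At Stage 1 the petitioner must meet a more-likely-than-not showing (weight exceeds 51): on (a) the weight is 72 less the opposing 18 gives net 54, which does exceed 51, so (a) meets the standard; on (b) the weight is 52, > 51, so (b) meets the standard.
  Stage 1 is satisfied; the onus moves to the respondent.
At Stage 2 the respondent must meet a more-likely-than-not showing (weight exceeds 51): on (c) the weight is 57 less the opposing 5 gives net 52, > 51, so (c) meets the standard.
  Stage 2 carried; the final stage is satisfied.
Every stage carried; the respondent prevails.

respondent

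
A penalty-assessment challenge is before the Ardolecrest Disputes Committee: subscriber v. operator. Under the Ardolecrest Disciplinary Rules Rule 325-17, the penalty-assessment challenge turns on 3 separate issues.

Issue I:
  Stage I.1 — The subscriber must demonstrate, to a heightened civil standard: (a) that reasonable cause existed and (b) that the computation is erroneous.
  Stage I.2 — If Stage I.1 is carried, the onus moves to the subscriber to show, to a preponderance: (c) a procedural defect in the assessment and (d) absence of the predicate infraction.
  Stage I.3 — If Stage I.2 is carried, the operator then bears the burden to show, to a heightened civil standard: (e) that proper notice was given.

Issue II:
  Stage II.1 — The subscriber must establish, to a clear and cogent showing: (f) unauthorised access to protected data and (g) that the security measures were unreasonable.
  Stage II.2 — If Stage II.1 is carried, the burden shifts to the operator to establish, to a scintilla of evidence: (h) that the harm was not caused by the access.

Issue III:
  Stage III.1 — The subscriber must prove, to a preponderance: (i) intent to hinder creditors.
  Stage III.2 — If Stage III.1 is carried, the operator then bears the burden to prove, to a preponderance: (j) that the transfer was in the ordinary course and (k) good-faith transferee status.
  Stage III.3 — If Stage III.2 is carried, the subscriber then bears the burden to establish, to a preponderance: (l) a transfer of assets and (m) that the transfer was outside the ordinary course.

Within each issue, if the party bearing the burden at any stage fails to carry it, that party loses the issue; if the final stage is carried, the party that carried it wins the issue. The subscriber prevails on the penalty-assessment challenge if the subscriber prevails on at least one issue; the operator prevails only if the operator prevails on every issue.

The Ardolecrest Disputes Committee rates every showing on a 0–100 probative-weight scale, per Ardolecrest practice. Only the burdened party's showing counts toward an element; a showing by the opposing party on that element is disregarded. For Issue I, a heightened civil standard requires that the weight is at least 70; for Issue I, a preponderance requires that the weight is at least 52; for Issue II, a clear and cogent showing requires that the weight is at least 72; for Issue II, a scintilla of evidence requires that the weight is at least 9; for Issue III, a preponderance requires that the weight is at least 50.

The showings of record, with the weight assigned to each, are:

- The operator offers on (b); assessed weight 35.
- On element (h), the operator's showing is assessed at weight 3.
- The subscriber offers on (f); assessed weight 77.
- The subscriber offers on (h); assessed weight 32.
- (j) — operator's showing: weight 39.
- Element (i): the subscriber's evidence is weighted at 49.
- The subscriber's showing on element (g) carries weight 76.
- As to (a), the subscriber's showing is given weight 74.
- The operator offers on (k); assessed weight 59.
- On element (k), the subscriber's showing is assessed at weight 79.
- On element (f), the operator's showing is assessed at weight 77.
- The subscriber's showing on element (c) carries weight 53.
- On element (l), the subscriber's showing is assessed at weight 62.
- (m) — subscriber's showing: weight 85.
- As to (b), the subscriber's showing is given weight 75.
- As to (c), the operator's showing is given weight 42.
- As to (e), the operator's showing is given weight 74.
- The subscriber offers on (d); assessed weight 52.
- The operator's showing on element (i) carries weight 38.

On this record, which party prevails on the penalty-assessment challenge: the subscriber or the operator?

subscriber

— Issue I —
At Stage I.1 the subscriber must meet a heightened civil standard (weight is at least 70): on (a) the weight is 74, which does reach 70, so (a) meets the standard; on (b) the weight is 75 (the operator's 35 is given no effect), which does reach 70, so (b) meets the standard.
  All elements met. The subscriber retains the burden for Stage I.2.
At Stage I.2 the subscriber must meet a preponderance (weight is at least 52): on (c) the weight is 53 (the operator's 42 is given no effect), which does reach 52, so (c) meets the standard; on (d) the weight is 52, which does reach 52, so (d) meets the standard.
  Stage I.2 carried; the burden shifts to the operator.
At Stage I.3 the operator must meet a heightened civil standard (weight is at least 70): on (e) the weight is 74, ≥ 70, so (e) meets the standard.
  Stage I.3 carried; the final stage is satisfied.
All stages carried — the operator prevails on this issue.
— Issue II —
At Stage II.1 the subscriber must meet a clear and cogent showing (weight is at least 72): on (f) the weight is 77 (the operator's 77 is given no effect), ≥ 72, so (f) meets the standard; on (g) the weight is 76, ≥ 72, so (g) meets the standard.
  Stage II.1 is satisfied; the onus moves to the operator.
At Stage II.2 the operator must meet a scintilla of evidence (weight is at least 9): on (h) the weight is 3 (the subscriber's 32 is given no effect), < 9, so (h) does not meet the standard.
  Stage II.2 not carried; the operator fails its burden.
The analysis ends at Stage II.2; the subscriber prevails on this issue.
— Issue III —
Stage III.1 — burden on subscriber; standard: a preponderance (weight is at least 50).
    (i): 49 (operator's 38 disregarded) < 50 [not met]
  The subscriber does not carry Stage III.1.
So the operator prevails on this issue.
Per-issue: Issue I → operator; Issue II → subscriber; Issue III → operator. The subscriber must prevail on at least one issue; overall, the subscriber prevails.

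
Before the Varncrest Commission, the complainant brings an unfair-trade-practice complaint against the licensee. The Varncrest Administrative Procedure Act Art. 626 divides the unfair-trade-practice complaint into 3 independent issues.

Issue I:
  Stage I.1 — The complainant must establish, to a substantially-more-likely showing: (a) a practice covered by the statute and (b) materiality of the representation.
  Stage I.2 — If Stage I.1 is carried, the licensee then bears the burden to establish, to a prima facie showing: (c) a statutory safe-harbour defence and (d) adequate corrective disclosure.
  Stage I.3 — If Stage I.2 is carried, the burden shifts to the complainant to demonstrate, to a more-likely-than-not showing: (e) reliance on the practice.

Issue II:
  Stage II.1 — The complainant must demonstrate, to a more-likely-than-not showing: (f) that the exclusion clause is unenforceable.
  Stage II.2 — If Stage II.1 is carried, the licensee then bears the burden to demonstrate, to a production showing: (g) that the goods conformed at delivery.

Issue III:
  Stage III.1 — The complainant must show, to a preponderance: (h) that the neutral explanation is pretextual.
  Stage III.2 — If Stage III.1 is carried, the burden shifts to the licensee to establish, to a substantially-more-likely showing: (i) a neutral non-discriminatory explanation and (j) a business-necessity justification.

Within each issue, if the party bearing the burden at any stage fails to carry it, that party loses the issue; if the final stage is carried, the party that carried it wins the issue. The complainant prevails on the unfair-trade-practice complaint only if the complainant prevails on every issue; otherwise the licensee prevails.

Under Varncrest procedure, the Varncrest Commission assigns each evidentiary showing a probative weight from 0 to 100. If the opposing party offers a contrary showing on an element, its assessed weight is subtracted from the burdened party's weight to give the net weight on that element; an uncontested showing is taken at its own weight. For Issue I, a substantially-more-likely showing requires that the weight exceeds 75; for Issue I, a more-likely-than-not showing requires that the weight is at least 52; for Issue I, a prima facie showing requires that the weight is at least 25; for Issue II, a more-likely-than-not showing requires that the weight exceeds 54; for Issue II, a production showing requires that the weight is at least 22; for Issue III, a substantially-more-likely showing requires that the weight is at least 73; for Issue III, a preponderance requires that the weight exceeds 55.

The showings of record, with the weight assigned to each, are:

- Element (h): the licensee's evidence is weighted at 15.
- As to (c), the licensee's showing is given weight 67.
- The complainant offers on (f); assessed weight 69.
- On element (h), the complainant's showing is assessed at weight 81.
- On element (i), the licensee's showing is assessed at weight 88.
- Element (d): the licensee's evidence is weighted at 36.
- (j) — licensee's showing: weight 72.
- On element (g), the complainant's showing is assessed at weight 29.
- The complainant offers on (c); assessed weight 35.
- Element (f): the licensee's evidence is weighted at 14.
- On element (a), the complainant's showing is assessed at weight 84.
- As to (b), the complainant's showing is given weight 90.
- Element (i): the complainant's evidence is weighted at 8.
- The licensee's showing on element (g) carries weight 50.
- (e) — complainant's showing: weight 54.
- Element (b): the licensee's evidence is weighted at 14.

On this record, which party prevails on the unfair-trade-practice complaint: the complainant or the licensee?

— Issue I —
At Stage I.1 the complainant must meet a substantially-more-likely showing (weight exceeds 75): on (a) the weight is 84, which does exceed 75, so (a) meets the standard; on (b) the weight is 90 less the opposing 14 gives net 76, > 75, so (b) meets the standard.
  Stage I.1 carried; the burden shifts to the licensee.
At Stage I.2 the licensee must meet a prima facie showing (weight is at least 25): on (c) the weight is 67 less the opposing 35 gives net 32, which does reach 25, so (c) meets the standard; on (d) the weight is 36, ≥ 25, so (d) meets the standard.
  The licensee carries Stage I.2; the complainant now bears the burden.
At Stage I.3 the complainant must meet a more-likely-than-not showing (weight is at least 52): on (e) the weight is 54, which does reach 52, so (e) meets the standard.
  Stage I.3 carried; the final stage is satisfied.
Every stage carried; the complainant prevails on this issue.
— Issue II —
Stage II.1 (complainant, a more-likely-than-not showing, weight exceeds 54): (f) net 69−14=55 > 54 — meets.
  The complainant carries Stage II.1; the licensee now bears the burden.
Stage II.2 (licensee, a production showing, weight is at least 22): (g) net 50−29=21 < 22 — fails.
  The licensee does not carry Stage II.2.
The analysis ends at Stage II.2; the complainant prevails on this issue.
— Issue III —
At Stage III.1 the complainant must meet a preponderance (weight exceeds 55): on (h) the weight is 81 less the opposing 15 gives net 66, which does exceed 55, so (h) meets the standard.
  Stage III.1 is satisfied; the onus moves to the licensee.
At Stage III.2 the licensee must meet a substantially-more-likely showing (weight is at least 73): on (i) the weight is 88 less the opposing 8 gives net 80, which does reach 73, so (i) meets the standard; on (j) the weight is 72, which does not reach 73, so (j) does not meet the standard.
  Not every element is met, so the licensee fails to carry Stage III.2.
The analysis ends at Stage III.2; the complainant prevails on this issue.
Per-issue: Issue I → complainant; Issue II → complainant; Issue III → complainant. The complainant must prevail on every issue; overall, the complainant prevails.

complainant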